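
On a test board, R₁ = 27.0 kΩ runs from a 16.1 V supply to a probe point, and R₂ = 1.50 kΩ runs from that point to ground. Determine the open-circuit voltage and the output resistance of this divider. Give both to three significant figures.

V_th is the open-circuit tap voltage: 16.1 × 1.50/(27.0 + 1.50) = 0.847 V.
With the supply zeroed, R₁ and R₂ appear in parallel from the tap: R_th = R₁‖R₂ = (27.0 × 1.50)/28.50 = 1.42 kΩ.

V_th = 0.847 V, R_th = 1.42 kΩ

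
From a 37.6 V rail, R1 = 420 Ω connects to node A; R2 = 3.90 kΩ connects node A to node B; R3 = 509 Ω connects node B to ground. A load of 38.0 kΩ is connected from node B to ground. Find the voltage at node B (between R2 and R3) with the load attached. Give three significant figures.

V ≈ 3.92 V

At node B, R3 is in parallel with the load: R3‖R_L = 502.3 Ω.
Below node A the resistance is R2 + (R3‖R_L) = 4402 Ω, so V_A = 37.6 × 4402/4822 = 34.33 V.
Then V_B = V_A × (R3‖R_L)/(R2 + R3‖R_L) = 34.33 × 502.3/4402 = 3.92 V.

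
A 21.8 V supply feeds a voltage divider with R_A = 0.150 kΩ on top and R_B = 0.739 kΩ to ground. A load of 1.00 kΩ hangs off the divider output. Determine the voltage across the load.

V_out ≈ 16.1 V

The load sits in parallel with R_B: R_B‖R_L = (739 × 1000) / (739 + 1000) = 425.0 Ω.
V_out = 21.8 × 425.0 / (150 + 425.0) = 21.8 × 425.0/575.0 = 16.1 V.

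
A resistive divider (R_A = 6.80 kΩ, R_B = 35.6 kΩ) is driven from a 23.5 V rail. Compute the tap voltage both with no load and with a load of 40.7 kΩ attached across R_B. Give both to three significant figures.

Open-circuit: V = 23.5 × 35.6/(6.80 + 35.6) = 19.7 V.
With the load, R_B becomes R_B‖R_L = 18.99 kΩ, so V = 23.5 × 18.99/25.79 = 17.3 V.

Unloaded: 19.7 V; loaded: 17.3 V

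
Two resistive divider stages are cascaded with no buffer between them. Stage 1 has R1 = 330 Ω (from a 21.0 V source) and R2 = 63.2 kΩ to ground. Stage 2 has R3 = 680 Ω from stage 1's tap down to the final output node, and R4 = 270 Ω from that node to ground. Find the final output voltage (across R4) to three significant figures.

V_out ≈ 4.41 V

Stage 2 presents R3+R4 = 950.0 Ω as a load on stage 1's tap.
Stage 1's lower leg becomes R2‖(R3+R4) = 935.9 Ω, so V_mid = 21.0 × 935.9/1266 = 15.53 V.
Stage 2 is itself unloaded: V_out = V_mid × R4/(R3+R4) = 15.53 × 270/950.0 = 4.41 V.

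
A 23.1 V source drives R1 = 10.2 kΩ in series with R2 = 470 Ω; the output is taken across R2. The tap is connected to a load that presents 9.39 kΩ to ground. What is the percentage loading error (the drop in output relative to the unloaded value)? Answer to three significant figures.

The divider's output (Thévenin) resistance is R1‖R2 = 449.3 Ω.
Fractional drop under load = R_th/(R_th + R_L) = 449.3 / (449.3 + 9390) = 0.04566.
So the output falls by 4.57 %.

4.57 %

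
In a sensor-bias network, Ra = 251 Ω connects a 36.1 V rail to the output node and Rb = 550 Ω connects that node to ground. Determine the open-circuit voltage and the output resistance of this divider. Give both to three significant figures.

V_th = 24.8 V, R_th = 172 Ω

V_th is the open-circuit tap voltage: 36.1 × 550/(251 + 550) = 24.8 V.
With the supply zeroed, Ra and Rb appear in parallel from the tap: R_th = Ra‖Rb = (251 × 550)/801.0 = 172 Ω.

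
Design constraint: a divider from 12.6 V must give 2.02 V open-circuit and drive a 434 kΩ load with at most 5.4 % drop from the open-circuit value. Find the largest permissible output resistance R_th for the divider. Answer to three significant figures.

R_th ≤ 24.8 kΩ

Loading drop = R_th/(R_th + R_L) ≤ 0.0540, so R_th ≤ R_L · ε/(1−ε) = 434 kΩ × 0.0540/0.9460 = 24.8 kΩ.
(Any R1, R2 with R2/(R1+R2) = 0.160 and R1‖R2 ≤ 24.8 kΩ will meet the spec.)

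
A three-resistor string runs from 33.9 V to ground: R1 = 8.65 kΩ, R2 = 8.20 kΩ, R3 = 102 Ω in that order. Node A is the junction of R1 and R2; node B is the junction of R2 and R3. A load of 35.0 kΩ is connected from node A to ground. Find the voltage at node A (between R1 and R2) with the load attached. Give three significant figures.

V ≈ 14.8 V

Below node A the series string R2+R3 = 8302 Ω sits in parallel with the 35000 Ω load: 6710 Ω.
V_A = 33.9 × 6710/(8650 + 6710) = 14.8 V.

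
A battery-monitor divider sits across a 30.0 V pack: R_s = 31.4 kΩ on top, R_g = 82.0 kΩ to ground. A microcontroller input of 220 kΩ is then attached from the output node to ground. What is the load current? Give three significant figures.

R_g‖R_L = 59.74 kΩ; V_out = 30.0 × 59.74/91.14 = 19.66 V.
I_L = V_out / R_L = 19.66 / 220 kΩ = 0.0894 mA.

I_L ≈ 0.0894 mA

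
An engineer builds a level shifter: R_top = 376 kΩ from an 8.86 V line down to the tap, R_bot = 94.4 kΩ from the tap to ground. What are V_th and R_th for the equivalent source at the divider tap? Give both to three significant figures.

V_th is the open-circuit tap voltage: 8.86 × 94.4/(376 + 94.4) = 1.78 V.
With the supply zeroed, R_top and R_bot appear in parallel from the tap: R_th = R_top‖R_bot = (376 × 94.4)/470.4 = 75.5 kΩ.

V_th = 1.78 V, R_th = 75.5 kΩ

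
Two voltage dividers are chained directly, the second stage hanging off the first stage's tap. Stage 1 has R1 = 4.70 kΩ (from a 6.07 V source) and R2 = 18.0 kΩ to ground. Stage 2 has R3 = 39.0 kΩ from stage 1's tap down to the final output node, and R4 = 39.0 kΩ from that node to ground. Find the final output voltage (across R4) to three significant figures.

Stage 2 presents R3+R4 = 78.00 kΩ as a load on stage 1's tap.
Stage 1's lower leg becomes R2‖(R3+R4) = 14.62 kΩ, so V_mid = 6.07 × 14.62/19.32 = 4.594 V.
Stage 2 is itself unloaded: V_out = V_mid × R4/(R3+R4) = 4.594 × 39.0/78.00 = 2.30 V.

V_out ≈ 2.30 V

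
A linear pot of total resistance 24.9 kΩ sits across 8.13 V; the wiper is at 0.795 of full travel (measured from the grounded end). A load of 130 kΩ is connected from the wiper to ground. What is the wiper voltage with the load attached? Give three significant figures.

V ≈ 6.27 V

The wiper splits the pot into (1−α)R = 5.104 kΩ above and αR = 19.80 kΩ below.
Lower section ‖ load = 17.18 kΩ.
V_wiper = 8.13 × 17.18/(5.104 + 17.18) = 6.27 V.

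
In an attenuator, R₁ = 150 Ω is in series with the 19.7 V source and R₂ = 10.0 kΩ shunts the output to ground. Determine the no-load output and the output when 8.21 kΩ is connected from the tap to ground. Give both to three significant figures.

Open-circuit: V = 19.7 × 10000/(150 + 10000) = 19.4 V.
With the load, R₂ becomes R₂‖R_L = 4509 Ω, so V = 19.7 × 4509/4659 = 19.1 V.

Unloaded: 19.4 V; loaded: 19.1 V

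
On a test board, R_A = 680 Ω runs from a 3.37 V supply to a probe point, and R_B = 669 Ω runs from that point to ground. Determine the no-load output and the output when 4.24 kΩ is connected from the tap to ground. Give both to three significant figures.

Unloaded: 1.67 V; loaded: 1.55 V

Open-circuit: V = 3.37 × 669/(680 + 669) = 1.67 V.
With the load, R_B becomes R_B‖R_L = 577.8 Ω, so V = 3.37 × 577.8/1258 = 1.55 V.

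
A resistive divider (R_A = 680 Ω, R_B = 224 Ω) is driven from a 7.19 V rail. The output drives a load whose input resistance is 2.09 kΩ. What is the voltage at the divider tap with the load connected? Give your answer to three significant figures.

The load sits in parallel with R_B: R_B‖R_L = (224 × 2090) / (224 + 2090) = 202.3 Ω.
V_out = 7.19 × 202.3 / (680 + 202.3) = 7.19 × 202.3/882.3 = 1.65 V.
(Unloaded it would have been 1.78 V.)

V_out ≈ 1.65 V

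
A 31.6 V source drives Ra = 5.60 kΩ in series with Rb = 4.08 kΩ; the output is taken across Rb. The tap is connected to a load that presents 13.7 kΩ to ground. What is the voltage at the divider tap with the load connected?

V_out ≈ 11.4 V

The load sits in parallel with Rb: Rb‖R_L = (4.08 × 13.7) / (4.08 + 13.7) = 3.144 kΩ.
V_out = 31.6 × 3.144 / (5.60 + 3.144) = 31.6 × 3.144/8.744 = 11.4 V.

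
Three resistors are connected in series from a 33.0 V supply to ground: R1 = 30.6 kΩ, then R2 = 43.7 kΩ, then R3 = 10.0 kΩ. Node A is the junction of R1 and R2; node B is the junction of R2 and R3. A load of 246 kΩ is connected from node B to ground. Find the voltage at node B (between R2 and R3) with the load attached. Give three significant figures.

At node B, R3 is in parallel with the load: R3‖R_L = 9.609 kΩ.
Below node A the resistance is R2 + (R3‖R_L) = 53.31 kΩ, so V_A = 33.0 × 53.31/83.91 = 20.97 V.
Then V_B = V_A × (R3‖R_L)/(R2 + R3‖R_L) = 20.97 × 9.609/53.31 = 3.78 V.

V ≈ 3.78 V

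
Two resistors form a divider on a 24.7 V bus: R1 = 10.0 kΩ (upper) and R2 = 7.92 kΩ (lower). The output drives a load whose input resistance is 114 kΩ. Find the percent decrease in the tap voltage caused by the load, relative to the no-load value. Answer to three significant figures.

The divider's output (Thévenin) resistance is R1‖R2 = 4.420 kΩ.
Fractional drop under load = R_th/(R_th + R_L) = 4.420 / (4.420 + 114) = 0.03732.
So the output falls by 3.73 %.

3.73 %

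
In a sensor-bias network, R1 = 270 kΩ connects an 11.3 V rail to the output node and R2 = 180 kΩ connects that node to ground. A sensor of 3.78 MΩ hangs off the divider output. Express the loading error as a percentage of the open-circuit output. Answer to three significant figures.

The divider's output (Thévenin) resistance is R1‖R2 = 108.0 kΩ.
Fractional drop under load = R_th/(R_th + R_L) = 108.0 / (108.0 + 3780) = 0.02778.
So the output falls by 2.78 %.

2.78 %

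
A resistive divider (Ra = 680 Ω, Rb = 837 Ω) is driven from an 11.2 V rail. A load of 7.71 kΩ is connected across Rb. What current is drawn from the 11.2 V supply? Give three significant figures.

I ≈ 7.80 mA

Rb‖R_L = 755.0 Ω, so the source sees Ra + Rb‖R_L = 1435 Ω.
I = 11.2 V / 1435 Ω = 7.80 mA.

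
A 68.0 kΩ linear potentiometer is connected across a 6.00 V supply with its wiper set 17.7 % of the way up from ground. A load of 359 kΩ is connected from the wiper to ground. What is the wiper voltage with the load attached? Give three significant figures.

V ≈ 1.03 V

The wiper splits the pot into (1−α)R = 55.96 kΩ above and αR = 12.04 kΩ below.
Lower section ‖ load = 11.65 kΩ.
V_wiper = 6.00 × 11.65/(55.96 + 11.65) = 1.03 V.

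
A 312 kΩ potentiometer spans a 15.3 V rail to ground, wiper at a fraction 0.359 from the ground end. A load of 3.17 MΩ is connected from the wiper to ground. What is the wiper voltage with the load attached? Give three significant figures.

V ≈ 5.37 V

The wiper splits the pot into (1−α)R = 200.0 kΩ above and αR = 112.0 kΩ below.
Lower section ‖ load = 108.2 kΩ.
V_wiper = 15.3 × 108.2/(200.0 + 108.2) = 5.37 V.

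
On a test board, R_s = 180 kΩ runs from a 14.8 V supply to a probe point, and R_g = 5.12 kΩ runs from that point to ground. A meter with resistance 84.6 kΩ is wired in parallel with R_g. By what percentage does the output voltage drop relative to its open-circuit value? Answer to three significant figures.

5.56 %

The divider's output (Thévenin) resistance is R_s‖R_g = 4.978 kΩ.
Fractional drop under load = R_th/(R_th + R_L) = 4.978 / (4.978 + 84.6) = 0.05558.
So the output falls by 5.56 %.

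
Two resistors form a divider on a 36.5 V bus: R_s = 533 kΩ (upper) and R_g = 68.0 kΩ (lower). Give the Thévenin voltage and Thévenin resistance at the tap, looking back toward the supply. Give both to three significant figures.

V_th is the open-circuit tap voltage: 36.5 × 68.0/(533 + 68.0) = 4.13 V.
With the supply zeroed, R_s and R_g appear in parallel from the tap: R_th = R_s‖R_g = (533 × 68.0)/601.0 = 60.3 kΩ.

V_th = 4.13 V, R_th = 60.3 kΩ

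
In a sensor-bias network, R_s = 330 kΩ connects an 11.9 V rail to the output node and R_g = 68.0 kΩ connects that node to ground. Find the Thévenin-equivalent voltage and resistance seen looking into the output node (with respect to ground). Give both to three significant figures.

V_th = 2.03 V, R_th = 56.4 kΩ

V_th is the open-circuit tap voltage: 11.9 × 68.0/(330 + 68.0) = 2.03 V.
With the supply zeroed, R_s and R_g appear in parallel from the tap: R_th = R_s‖R_g = (330 × 68.0)/398.0 = 56.4 kΩ.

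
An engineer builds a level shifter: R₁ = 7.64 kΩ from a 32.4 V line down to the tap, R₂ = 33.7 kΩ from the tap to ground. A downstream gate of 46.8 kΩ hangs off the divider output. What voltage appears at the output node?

The load sits in parallel with R₂: R₂‖R_L = (33.7 × 46.8) / (33.7 + 46.8) = 19.59 kΩ.
V_out = 32.4 × 19.59 / (7.64 + 19.59) = 32.4 × 19.59/27.23 = 23.3 V.
(Unloaded it would have been 26.4 V.)

V_out ≈ 23.3 V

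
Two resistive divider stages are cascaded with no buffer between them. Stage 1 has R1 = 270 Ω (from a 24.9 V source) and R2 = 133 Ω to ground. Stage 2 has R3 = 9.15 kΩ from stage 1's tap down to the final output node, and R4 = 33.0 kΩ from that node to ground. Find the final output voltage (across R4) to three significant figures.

V_out ≈ 6.42 V

Stage 2 presents R3+R4 = 42150 Ω as a load on stage 1's tap.
Stage 1's lower leg becomes R2‖(R3+R4) = 132.6 Ω, so V_mid = 24.9 × 132.6/402.6 = 8.200 V.
Stage 2 is itself unloaded: V_out = V_mid × R4/(R3+R4) = 8.200 × 33000/42150 = 6.42 V.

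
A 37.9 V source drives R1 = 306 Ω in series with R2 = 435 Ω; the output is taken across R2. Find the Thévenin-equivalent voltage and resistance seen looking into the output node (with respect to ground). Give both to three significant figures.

V_th = 22.2 V, R_th = 180 Ω

V_th is the open-circuit tap voltage: 37.9 × 435/(306 + 435) = 22.2 V.
With the supply zeroed, R1 and R2 appear in parallel from the tap: R_th = R1‖R2 = (306 × 435)/741.0 = 180 Ω.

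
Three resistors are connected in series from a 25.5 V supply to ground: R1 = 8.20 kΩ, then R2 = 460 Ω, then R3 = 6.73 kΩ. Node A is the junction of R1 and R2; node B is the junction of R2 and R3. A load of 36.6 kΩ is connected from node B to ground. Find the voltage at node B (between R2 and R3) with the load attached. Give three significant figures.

V ≈ 10.1 V

At node B, R3 is in parallel with the load: R3‖R_L = 5685 Ω.
Below node A the resistance is R2 + (R3‖R_L) = 6145 Ω, so V_A = 25.5 × 6145/14340 = 10.92 V.
Then V_B = V_A × (R3‖R_L)/(R2 + R3‖R_L) = 10.92 × 5685/6145 = 10.1 V.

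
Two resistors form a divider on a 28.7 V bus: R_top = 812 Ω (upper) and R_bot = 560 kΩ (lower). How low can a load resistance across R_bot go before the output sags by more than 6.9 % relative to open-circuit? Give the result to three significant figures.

Output resistance R_th = R_top‖R_bot = (812 × 560000)/560800 = 810.8 Ω.
The fractional drop is R_th/(R_th + R_L); requiring this ≤ 0.0690 gives R_L ≥ R_th(1/0.0690 − 1) = 810.8 × 13.49 = 10.9 kΩ.

R_L(min) ≈ 10.9 kΩ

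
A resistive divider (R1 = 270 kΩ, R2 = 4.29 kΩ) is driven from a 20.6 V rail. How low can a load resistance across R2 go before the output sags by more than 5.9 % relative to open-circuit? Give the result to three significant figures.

R_L(min) ≈ 67.4 kΩ

Output resistance R_th = R1‖R2 = (270 × 4.29)/274.3 = 4.223 kΩ.
The fractional drop is R_th/(R_th + R_L); requiring this ≤ 0.0590 gives R_L ≥ R_th(1/0.0590 − 1) = 4.223 × 15.95 = 67.4 kΩ.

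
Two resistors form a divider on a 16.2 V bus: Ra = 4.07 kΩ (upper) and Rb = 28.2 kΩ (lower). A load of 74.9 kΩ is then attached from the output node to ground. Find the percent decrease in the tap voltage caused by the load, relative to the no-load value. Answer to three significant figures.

The divider's output (Thévenin) resistance is Ra‖Rb = 3.557 kΩ.
Fractional drop under load = R_th/(R_th + R_L) = 3.557 / (3.557 + 74.9) = 0.04533.
So the output falls by 4.53 %.

4.53 %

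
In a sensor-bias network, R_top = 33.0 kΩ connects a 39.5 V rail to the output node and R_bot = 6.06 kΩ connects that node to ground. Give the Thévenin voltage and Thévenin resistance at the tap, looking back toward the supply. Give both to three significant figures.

V_th = 6.13 V, R_th = 5.12 kΩ

V_th is the open-circuit tap voltage: 39.5 × 6.06/(33.0 + 6.06) = 6.13 V.
With the supply zeroed, R_top and R_bot appear in parallel from the tap: R_th = R_top‖R_bot = (33.0 × 6.06)/39.06 = 5.12 kΩ.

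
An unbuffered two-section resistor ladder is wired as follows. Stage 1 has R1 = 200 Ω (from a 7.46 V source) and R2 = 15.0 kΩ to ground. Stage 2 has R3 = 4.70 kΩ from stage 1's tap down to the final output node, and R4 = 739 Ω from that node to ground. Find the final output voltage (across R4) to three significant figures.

V_out ≈ 0.965 V

Stage 2 presents R3+R4 = 5439 Ω as a load on stage 1's tap.
Stage 1's lower leg becomes R2‖(R3+R4) = 3992 Ω, so V_mid = 7.46 × 3992/4192 = 7.104 V.
Stage 2 is itself unloaded: V_out = V_mid × R4/(R3+R4) = 7.104 × 739/5439 = 0.965 V.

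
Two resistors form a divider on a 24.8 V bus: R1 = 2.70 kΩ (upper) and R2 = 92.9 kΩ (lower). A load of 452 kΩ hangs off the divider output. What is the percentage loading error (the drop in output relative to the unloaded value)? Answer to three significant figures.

0.577 %

The divider's output (Thévenin) resistance is R1‖R2 = 2.624 kΩ.
Fractional drop under load = R_th/(R_th + R_L) = 2.624 / (2.624 + 452) = 0.005771.
So the output falls by 0.577 %.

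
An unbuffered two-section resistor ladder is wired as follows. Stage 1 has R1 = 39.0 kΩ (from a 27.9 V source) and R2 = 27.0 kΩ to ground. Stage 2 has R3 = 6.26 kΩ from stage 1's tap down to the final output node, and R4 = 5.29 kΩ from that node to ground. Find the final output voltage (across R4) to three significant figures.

Stage 2 presents R3+R4 = 11.55 kΩ as a load on stage 1's tap.
Stage 1's lower leg becomes R2‖(R3+R4) = 8.089 kΩ, so V_mid = 27.9 × 8.089/47.09 = 4.793 V.
Stage 2 is itself unloaded: V_out = V_mid × R4/(R3+R4) = 4.793 × 5.29/11.55 = 2.20 V.

V_out ≈ 2.20 V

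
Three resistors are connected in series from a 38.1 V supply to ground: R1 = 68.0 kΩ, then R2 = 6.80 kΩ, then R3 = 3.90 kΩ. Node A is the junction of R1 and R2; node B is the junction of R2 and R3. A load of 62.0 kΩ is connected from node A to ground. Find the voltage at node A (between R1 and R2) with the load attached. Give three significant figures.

Below node A the series string R2+R3 = 10.70 kΩ sits in parallel with the 62.0 kΩ load: 9.125 kΩ.
V_A = 38.1 × 9.125/(68.0 + 9.125) = 4.51 V.

V ≈ 4.51 V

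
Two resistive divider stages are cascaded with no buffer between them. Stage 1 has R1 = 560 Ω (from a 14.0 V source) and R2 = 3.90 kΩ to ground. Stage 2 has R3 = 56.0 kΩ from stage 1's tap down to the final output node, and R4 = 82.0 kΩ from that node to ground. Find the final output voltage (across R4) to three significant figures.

Stage 2 presents R3+R4 = 138000 Ω as a load on stage 1's tap.
Stage 1's lower leg becomes R2‖(R3+R4) = 3793 Ω, so V_mid = 14.0 × 3793/4353 = 12.20 V.
Stage 2 is itself unloaded: V_out = V_mid × R4/(R3+R4) = 12.20 × 82000/138000 = 7.25 V.

V_out ≈ 7.25 V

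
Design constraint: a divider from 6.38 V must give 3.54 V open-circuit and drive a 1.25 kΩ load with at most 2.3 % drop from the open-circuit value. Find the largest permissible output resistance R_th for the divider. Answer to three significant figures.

R_th ≤ 29.4 Ω

Loading drop = R_th/(R_th + R_L) ≤ 0.0230, so R_th ≤ R_L · ε/(1−ε) = 1.25 kΩ × 0.0230/0.9770 = 29.4 Ω.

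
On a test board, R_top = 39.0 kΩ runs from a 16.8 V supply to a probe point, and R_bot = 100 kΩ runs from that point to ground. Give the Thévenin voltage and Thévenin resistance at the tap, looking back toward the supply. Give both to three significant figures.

V_th = 12.1 V, R_th = 28.1 kΩ

V_th is the open-circuit tap voltage: 16.8 × 100/(39.0 + 100) = 12.1 V.
With the supply zeroed, R_top and R_bot appear in parallel from the tap: R_th = R_top‖R_bot = (39.0 × 100)/139.0 = 28.1 kΩ.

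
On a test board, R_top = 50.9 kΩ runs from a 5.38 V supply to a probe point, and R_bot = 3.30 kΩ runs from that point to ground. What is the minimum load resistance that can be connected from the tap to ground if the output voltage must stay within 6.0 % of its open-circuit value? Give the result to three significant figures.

Output resistance R_th = R_top‖R_bot = (50.9 × 3.30)/54.20 = 3.099 kΩ.
The fractional drop is R_th/(R_th + R_L); requiring this ≤ 0.0600 gives R_L ≥ R_th(1/0.0600 − 1) = 3.099 × 15.67 = 48.6 kΩ.

R_L(min) ≈ 48.6 kΩ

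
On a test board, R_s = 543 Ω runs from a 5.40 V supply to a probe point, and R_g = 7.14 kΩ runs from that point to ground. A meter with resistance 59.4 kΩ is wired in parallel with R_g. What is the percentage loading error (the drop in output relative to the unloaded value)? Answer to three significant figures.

0.842 %

The divider's output (Thévenin) resistance is R_s‖R_g = 504.6 Ω.
Fractional drop under load = R_th/(R_th + R_L) = 504.6 / (504.6 + 59400) = 0.008424.
So the output falls by 0.842 %.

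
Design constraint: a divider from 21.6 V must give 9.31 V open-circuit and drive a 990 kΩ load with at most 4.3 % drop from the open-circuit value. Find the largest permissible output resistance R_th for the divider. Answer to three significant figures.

Loading drop = R_th/(R_th + R_L) ≤ 0.0430, so R_th ≤ R_L · ε/(1−ε) = 990 kΩ × 0.0430/0.9570 = 44.5 kΩ.
(Any R1, R2 with R2/(R1+R2) = 0.431 and R1‖R2 ≤ 44.5 kΩ will meet the spec.)

R_th ≤ 44.5 kΩ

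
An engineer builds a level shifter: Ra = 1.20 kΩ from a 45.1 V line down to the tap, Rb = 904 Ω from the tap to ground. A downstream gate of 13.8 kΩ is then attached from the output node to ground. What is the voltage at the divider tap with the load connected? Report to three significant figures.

The load sits in parallel with Rb: Rb‖R_L = (904 × 13800) / (904 + 13800) = 848.4 Ω.
V_out = 45.1 × 848.4 / (1200 + 848.4) = 45.1 × 848.4/2048 = 18.7 V.

V_out ≈ 18.7 V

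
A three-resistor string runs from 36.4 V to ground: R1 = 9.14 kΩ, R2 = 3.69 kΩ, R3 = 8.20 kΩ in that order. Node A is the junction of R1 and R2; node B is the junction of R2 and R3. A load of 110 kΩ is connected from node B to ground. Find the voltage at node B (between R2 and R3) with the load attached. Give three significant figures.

V ≈ 13.6 V

At node B, R3 is in parallel with the load: R3‖R_L = 7.631 kΩ.
Below node A the resistance is R2 + (R3‖R_L) = 11.32 kΩ, so V_A = 36.4 × 11.32/20.46 = 20.14 V.
Then V_B = V_A × (R3‖R_L)/(R2 + R3‖R_L) = 20.14 × 7.631/11.32 = 13.6 V.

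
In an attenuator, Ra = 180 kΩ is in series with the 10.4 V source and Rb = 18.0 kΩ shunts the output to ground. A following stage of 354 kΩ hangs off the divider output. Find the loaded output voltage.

V_out ≈ 0.904 V

The load sits in parallel with Rb: Rb‖R_L = (18.0 × 354) / (18.0 + 354) = 17.13 kΩ.
V_out = 10.4 × 17.13 / (180 + 17.13) = 10.4 × 17.13/197.1 = 0.904 V.
(Unloaded it would have been 0.945 V.)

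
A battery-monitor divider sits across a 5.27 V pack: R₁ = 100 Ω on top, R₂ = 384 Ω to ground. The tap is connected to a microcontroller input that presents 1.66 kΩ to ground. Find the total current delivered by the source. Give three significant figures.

R₂‖R_L = 311.9 Ω, so the source sees R₁ + R₂‖R_L = 411.9 Ω.
I = 5.27 V / 411.9 Ω = 12.8 mA.

I ≈ 12.8 mA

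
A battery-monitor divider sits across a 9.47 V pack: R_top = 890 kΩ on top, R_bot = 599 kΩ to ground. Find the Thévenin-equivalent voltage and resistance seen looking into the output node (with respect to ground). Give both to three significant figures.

V_th is the open-circuit tap voltage: 9.47 × 599/(890 + 599) = 3.81 V.
With the supply zeroed, R_top and R_bot appear in parallel from the tap: R_th = R_top‖R_bot = (890 × 599)/1489 = 358 kΩ.

V_th = 3.81 V, R_th = 358 kΩ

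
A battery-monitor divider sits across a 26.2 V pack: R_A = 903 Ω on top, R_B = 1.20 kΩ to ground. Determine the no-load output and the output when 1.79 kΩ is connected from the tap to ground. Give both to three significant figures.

Unloaded: 15.0 V; loaded: 11.6 V

Open-circuit: V = 26.2 × 1200/(903 + 1200) = 15.0 V.
With the load, R_B becomes R_B‖R_L = 718.4 Ω, so V = 26.2 × 718.4/1621 = 11.6 V.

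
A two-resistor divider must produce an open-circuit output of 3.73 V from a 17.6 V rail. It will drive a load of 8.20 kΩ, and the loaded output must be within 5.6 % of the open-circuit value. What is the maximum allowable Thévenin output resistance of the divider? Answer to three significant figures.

Loading drop = R_th/(R_th + R_L) ≤ 0.0560, so R_th ≤ R_L · ε/(1−ε) = 8.20 kΩ × 0.0560/0.9440 = 486 Ω.

R_th ≤ 486 Ω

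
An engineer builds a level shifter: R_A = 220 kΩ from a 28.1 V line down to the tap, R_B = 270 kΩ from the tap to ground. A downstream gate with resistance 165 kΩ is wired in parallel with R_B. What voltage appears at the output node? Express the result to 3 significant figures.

V_out ≈ 8.93 V

The load sits in parallel with R_B: R_B‖R_L = (270 × 165) / (270 + 165) = 102.4 kΩ.
V_out = 28.1 × 102.4 / (220 + 102.4) = 28.1 × 102.4/322.4 = 8.93 V.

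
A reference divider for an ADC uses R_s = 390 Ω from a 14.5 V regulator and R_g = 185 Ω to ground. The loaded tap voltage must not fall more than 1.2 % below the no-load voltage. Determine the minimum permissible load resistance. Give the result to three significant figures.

Output resistance R_th = R_s‖R_g = (390 × 185)/575.0 = 125.5 Ω.
The fractional drop is R_th/(R_th + R_L); requiring this ≤ 0.0120 gives R_L ≥ R_th(1/0.0120 − 1) = 125.5 × 82.33 = 10.3 kΩ.

R_L(min) ≈ 10.3 kΩ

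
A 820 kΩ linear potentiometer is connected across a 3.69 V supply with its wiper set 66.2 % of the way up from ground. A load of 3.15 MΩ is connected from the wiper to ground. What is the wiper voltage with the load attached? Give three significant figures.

The wiper splits the pot into (1−α)R = 277.2 kΩ above and αR = 542.8 kΩ below.
Lower section ‖ load = 463.0 kΩ.
V_wiper = 3.69 × 463.0/(277.2 + 463.0) = 2.31 V.

V ≈ 2.31 V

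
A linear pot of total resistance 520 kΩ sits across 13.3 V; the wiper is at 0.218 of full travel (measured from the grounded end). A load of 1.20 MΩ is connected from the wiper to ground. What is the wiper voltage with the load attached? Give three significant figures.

The wiper splits the pot into (1−α)R = 406.6 kΩ above and αR = 113.4 kΩ below.
Lower section ‖ load = 103.6 kΩ.
V_wiper = 13.3 × 103.6/(406.6 + 103.6) = 2.70 V.

V ≈ 2.70 V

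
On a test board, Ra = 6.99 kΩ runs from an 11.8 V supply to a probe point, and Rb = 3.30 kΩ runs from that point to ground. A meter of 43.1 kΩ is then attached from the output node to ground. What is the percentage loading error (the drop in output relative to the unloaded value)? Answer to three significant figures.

4.94 %

The divider's output (Thévenin) resistance is Ra‖Rb = 2.242 kΩ.
Fractional drop under load = R_th/(R_th + R_L) = 2.242 / (2.242 + 43.1) = 0.04944.
So the output falls by 4.94 %.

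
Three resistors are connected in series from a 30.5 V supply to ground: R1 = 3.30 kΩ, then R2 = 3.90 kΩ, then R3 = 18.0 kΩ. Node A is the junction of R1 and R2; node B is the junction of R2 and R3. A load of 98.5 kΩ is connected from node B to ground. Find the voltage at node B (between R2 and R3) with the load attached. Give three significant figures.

At node B, R3 is in parallel with the load: R3‖R_L = 15.22 kΩ.
Below node A the resistance is R2 + (R3‖R_L) = 19.12 kΩ, so V_A = 30.5 × 19.12/22.42 = 26.01 V.
Then V_B = V_A × (R3‖R_L)/(R2 + R3‖R_L) = 26.01 × 15.22/19.12 = 20.7 V.

V ≈ 20.7 V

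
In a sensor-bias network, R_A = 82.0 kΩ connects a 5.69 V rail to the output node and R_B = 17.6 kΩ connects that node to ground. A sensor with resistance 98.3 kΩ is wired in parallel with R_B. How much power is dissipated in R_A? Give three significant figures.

Total resistance from the source is R_A + (R_B‖R_L) = 96.93 kΩ, so I = 5.69/96.93 kΩ = 0.05870 mA.
P = I²·R_A = (0.05870 mA)² × 82.0 kΩ = 0.283 mW.

P ≈ 0.283 mW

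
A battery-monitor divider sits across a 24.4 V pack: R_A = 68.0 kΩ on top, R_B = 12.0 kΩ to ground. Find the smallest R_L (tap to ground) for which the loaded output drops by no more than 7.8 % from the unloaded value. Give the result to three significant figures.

Output resistance R_th = R_A‖R_B = (68.0 × 12.0)/80.00 = 10.20 kΩ.
The fractional drop is R_th/(R_th + R_L); requiring this ≤ 0.0780 gives R_L ≥ R_th(1/0.0780 − 1) = 10.20 × 11.82 = 121 kΩ.

R_L(min) ≈ 121 kΩ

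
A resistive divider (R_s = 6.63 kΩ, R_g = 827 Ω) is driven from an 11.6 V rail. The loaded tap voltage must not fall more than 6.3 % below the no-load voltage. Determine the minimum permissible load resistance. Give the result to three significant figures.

R_L(min) ≈ 10.9 kΩ

Output resistance R_th = R_s‖R_g = (6630 × 827)/7457 = 735.3 Ω.
The fractional drop is R_th/(R_th + R_L); requiring this ≤ 0.0630 gives R_L ≥ R_th(1/0.0630 − 1) = 735.3 × 14.87 = 10.9 kΩ.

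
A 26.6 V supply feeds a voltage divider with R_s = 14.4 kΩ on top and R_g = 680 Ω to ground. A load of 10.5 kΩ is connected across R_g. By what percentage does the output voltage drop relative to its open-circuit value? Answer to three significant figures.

5.82 %

The divider's output (Thévenin) resistance is R_s‖R_g = 649.3 Ω.
Fractional drop under load = R_th/(R_th + R_L) = 649.3 / (649.3 + 10500) = 0.05824.
So the output falls by 5.82 %.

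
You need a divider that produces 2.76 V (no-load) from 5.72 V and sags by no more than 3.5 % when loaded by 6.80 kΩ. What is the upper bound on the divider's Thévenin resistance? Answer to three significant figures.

R_th ≤ 247 Ω

Loading drop = R_th/(R_th + R_L) ≤ 0.0350, so R_th ≤ R_L · ε/(1−ε) = 6.80 kΩ × 0.0350/0.9650 = 247 Ω.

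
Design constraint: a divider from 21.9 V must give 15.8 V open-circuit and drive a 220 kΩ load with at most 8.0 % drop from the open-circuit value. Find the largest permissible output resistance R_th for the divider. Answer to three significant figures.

R_th ≤ 19.1 kΩ

Loading drop = R_th/(R_th + R_L) ≤ 0.0800, so R_th ≤ R_L · ε/(1−ε) = 220 kΩ × 0.0800/0.9200 = 19.1 kΩ.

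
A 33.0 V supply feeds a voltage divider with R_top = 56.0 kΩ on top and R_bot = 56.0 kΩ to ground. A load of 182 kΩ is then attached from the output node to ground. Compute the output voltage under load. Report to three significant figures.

The load sits in parallel with R_bot: R_bot‖R_L = (56.0 × 182) / (56.0 + 182) = 42.82 kΩ.
V_out = 33.0 × 42.82 / (56.0 + 42.82) = 33.0 × 42.82/98.82 = 14.3 V.

V_out ≈ 14.3 V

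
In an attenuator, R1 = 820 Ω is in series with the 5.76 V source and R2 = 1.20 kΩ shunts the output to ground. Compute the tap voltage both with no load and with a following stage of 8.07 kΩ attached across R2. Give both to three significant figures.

Unloaded: 3.42 V; loaded: 3.23 V

Open-circuit: V = 5.76 × 1200/(820 + 1200) = 3.42 V.
With the load, R2 becomes R2‖R_L = 1045 Ω, so V = 5.76 × 1045/1865 = 3.23 V.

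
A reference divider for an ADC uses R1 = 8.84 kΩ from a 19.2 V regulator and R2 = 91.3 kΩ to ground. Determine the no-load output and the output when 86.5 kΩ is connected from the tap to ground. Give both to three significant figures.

Unloaded: 17.5 V; loaded: 16.0 V

Open-circuit: V = 19.2 × 91.3/(8.84 + 91.3) = 17.5 V.
With the load, R2 becomes R2‖R_L = 44.42 kΩ, so V = 19.2 × 44.42/53.26 = 16.0 V.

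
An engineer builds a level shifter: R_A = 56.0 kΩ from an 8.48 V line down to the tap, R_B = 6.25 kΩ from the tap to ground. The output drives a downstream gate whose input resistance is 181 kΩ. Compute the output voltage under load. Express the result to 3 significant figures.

The load sits in parallel with R_B: R_B‖R_L = (6.25 × 181) / (6.25 + 181) = 6.041 kΩ.
V_out = 8.48 × 6.041 / (56.0 + 6.041) = 8.48 × 6.041/62.04 = 0.826 V.
(Unloaded it would have been 0.851 V.)

V_out ≈ 0.826 V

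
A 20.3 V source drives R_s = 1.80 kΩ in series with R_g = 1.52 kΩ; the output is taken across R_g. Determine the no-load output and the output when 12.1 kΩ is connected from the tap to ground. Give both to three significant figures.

Open-circuit: V = 20.3 × 1.52/(1.80 + 1.52) = 9.29 V.
With the load, R_g becomes R_g‖R_L = 1.350 kΩ, so V = 20.3 × 1.350/3.150 = 8.70 V.

Unloaded: 9.29 V; loaded: 8.70 V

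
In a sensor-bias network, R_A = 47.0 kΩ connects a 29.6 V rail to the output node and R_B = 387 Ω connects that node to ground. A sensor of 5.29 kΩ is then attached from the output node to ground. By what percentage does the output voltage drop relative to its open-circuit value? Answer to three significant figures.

6.77 %

The divider's output (Thévenin) resistance is R_A‖R_B = 383.8 Ω.
Fractional drop under load = R_th/(R_th + R_L) = 383.8 / (383.8 + 5290) = 0.06765.
So the output falls by 6.77 %.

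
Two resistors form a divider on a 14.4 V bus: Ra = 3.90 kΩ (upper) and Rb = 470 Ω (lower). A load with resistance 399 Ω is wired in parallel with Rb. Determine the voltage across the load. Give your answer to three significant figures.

The load sits in parallel with Rb: Rb‖R_L = (470 × 399) / (470 + 399) = 215.8 Ω.
V_out = 14.4 × 215.8 / (3900 + 215.8) = 14.4 × 215.8/4116 = 0.755 V.

V_out ≈ 0.755 V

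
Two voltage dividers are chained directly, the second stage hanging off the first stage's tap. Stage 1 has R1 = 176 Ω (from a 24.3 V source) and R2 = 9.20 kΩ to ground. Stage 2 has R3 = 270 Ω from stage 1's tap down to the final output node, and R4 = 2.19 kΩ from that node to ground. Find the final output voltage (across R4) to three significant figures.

V_out ≈ 19.8 V

Stage 2 presents R3+R4 = 2460 Ω as a load on stage 1's tap.
Stage 1's lower leg becomes R2‖(R3+R4) = 1941 Ω, so V_mid = 24.3 × 1941/2117 = 22.28 V.
Stage 2 is itself unloaded: V_out = V_mid × R4/(R3+R4) = 22.28 × 2190/2460 = 19.8 V.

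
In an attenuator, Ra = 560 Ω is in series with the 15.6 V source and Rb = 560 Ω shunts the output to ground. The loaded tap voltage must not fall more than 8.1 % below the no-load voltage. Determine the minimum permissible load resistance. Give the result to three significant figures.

Output resistance R_th = Ra‖Rb = (560 × 560)/1120 = 280.0 Ω.
The fractional drop is R_th/(R_th + R_L); requiring this ≤ 0.0810 gives R_L ≥ R_th(1/0.0810 − 1) = 280.0 × 11.35 = 3.18 kΩ.

R_L(min) ≈ 3.18 kΩ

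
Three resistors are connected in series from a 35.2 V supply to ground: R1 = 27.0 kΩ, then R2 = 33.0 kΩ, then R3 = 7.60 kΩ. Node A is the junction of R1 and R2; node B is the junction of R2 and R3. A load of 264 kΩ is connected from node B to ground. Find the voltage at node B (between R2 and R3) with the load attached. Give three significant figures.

At node B, R3 is in parallel with the load: R3‖R_L = 7.387 kΩ.
Below node A the resistance is R2 + (R3‖R_L) = 40.39 kΩ, so V_A = 35.2 × 40.39/67.39 = 21.10 V.
Then V_B = V_A × (R3‖R_L)/(R2 + R3‖R_L) = 21.10 × 7.387/40.39 = 3.86 V.

V ≈ 3.86 V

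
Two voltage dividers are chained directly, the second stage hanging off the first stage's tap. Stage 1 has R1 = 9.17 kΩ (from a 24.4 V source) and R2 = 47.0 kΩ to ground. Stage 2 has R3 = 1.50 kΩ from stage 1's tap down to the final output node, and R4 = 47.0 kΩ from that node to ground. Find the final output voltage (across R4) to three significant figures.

Stage 2 presents R3+R4 = 48.50 kΩ as a load on stage 1's tap.
Stage 1's lower leg becomes R2‖(R3+R4) = 23.87 kΩ, so V_mid = 24.4 × 23.87/33.04 = 17.63 V.
Stage 2 is itself unloaded: V_out = V_mid × R4/(R3+R4) = 17.63 × 47.0/48.50 = 17.1 V.

V_out ≈ 17.1 V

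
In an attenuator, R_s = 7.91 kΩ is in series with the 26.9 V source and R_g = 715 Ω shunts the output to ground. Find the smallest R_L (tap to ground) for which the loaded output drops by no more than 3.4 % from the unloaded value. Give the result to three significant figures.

Output resistance R_th = R_s‖R_g = (7910 × 715)/8625 = 655.7 Ω.
The fractional drop is R_th/(R_th + R_L); requiring this ≤ 0.0340 gives R_L ≥ R_th(1/0.0340 − 1) = 655.7 × 28.41 = 18.6 kΩ.

R_L(min) ≈ 18.6 kΩ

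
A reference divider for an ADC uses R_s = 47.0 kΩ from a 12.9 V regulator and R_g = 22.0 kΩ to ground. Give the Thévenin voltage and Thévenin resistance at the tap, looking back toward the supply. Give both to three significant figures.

V_th = 4.11 V, R_th = 15.0 kΩ

V_th is the open-circuit tap voltage: 12.9 × 22.0/(47.0 + 22.0) = 4.11 V.
With the supply zeroed, R_s and R_g appear in parallel from the tap: R_th = R_s‖R_g = (47.0 × 22.0)/69.00 = 15.0 kΩ.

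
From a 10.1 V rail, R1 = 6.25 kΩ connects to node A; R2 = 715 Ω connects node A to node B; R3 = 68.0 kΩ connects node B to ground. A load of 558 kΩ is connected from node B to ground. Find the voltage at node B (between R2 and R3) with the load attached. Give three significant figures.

At node B, R3 is in parallel with the load: R3‖R_L = 60610 Ω.
Below node A the resistance is R2 + (R3‖R_L) = 61330 Ω, so V_A = 10.1 × 61330/67580 = 9.166 V.
Then V_B = V_A × (R3‖R_L)/(R2 + R3‖R_L) = 9.166 × 60610/61330 = 9.06 V.

V ≈ 9.06 V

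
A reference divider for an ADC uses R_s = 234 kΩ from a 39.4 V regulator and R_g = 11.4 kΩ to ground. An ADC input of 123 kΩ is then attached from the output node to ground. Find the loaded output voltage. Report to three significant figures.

The load sits in parallel with R_g: R_g‖R_L = (11.4 × 123) / (11.4 + 123) = 10.43 kΩ.
V_out = 39.4 × 10.43 / (234 + 10.43) = 39.4 × 10.43/244.4 = 1.68 V.

V_out ≈ 1.68 V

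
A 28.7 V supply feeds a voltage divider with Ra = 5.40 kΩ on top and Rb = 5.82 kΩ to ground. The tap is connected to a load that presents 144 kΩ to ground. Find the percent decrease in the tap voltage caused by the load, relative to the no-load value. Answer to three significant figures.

1.91 %

The divider's output (Thévenin) resistance is Ra‖Rb = 2.801 kΩ.
Fractional drop under load = R_th/(R_th + R_L) = 2.801 / (2.801 + 144) = 0.01908.
So the output falls by 1.91 %.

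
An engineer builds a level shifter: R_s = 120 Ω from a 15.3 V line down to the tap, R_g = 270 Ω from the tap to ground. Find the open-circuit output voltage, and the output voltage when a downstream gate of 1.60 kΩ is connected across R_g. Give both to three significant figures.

Open-circuit: V = 15.3 × 270/(120 + 270) = 10.6 V.
With the load, R_g becomes R_g‖R_L = 231.0 Ω, so V = 15.3 × 231.0/351.0 = 10.1 V.

Unloaded: 10.6 V; loaded: 10.1 V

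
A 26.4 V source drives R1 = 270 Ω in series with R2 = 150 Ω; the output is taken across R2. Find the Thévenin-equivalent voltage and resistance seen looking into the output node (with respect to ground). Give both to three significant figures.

V_th is the open-circuit tap voltage: 26.4 × 150/(270 + 150) = 9.43 V.
With the supply zeroed, R1 and R2 appear in parallel from the tap: R_th = R1‖R2 = (270 × 150)/420.0 = 96.4 Ω.

V_th = 9.43 V, R_th = 96.4 Ω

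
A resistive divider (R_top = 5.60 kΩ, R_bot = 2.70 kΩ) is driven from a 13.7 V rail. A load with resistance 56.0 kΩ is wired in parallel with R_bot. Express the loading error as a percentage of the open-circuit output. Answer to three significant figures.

3.15 %

The divider's output (Thévenin) resistance is R_top‖R_bot = 1.822 kΩ.
Fractional drop under load = R_th/(R_th + R_L) = 1.822 / (1.822 + 56.0) = 0.03151.
So the output falls by 3.15 %.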